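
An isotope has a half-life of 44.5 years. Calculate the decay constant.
λ = ln(2)/t½ = 0.01558 year⁻¹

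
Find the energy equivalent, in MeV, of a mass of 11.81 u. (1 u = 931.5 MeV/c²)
E = mc² = 11000 MeV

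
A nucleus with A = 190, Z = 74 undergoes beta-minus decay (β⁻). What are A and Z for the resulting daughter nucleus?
Daughter: A = 190, Z = 75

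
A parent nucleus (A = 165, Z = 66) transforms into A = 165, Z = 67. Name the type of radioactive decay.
ΔA = 0, ΔZ = +1 ⇒ beta-minus decay (β⁻)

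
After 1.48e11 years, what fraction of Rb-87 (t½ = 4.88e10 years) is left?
N/N₀ = (1/2)^(t/t½) = 0.1222 = 12.2%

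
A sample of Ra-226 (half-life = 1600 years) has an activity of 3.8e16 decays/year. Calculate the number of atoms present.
N = A/λ = 8.772e19 atoms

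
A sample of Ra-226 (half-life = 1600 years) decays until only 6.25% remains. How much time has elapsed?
t = t½ × log₂(N₀/N) = 6400 years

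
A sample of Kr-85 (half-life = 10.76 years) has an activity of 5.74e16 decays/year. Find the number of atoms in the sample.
N = A/λ = 8.91e17 atoms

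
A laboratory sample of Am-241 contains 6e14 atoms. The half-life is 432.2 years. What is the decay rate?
A = λN = 9.623e11 decays/year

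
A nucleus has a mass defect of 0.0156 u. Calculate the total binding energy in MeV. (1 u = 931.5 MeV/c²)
B.E. = Δm × 931.5 = 14.53 MeV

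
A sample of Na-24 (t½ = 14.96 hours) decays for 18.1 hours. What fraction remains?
N/N₀ = (1/2)^(t/t½) = 0.4323 = 43.2%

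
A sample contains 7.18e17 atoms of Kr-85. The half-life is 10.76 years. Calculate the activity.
A = λN = 4.625e16 decays/year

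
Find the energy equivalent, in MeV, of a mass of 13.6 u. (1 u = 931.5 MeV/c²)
E = mc² = 12670 MeV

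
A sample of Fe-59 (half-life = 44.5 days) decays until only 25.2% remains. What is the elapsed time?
t = t½ × log₂(N₀/N) = 88.49 days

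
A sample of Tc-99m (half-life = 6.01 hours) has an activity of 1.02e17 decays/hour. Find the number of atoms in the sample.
N = A/λ = 8.844e17 atoms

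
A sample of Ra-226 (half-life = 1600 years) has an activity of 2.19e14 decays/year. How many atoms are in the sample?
N = A/λ = 5.055e17 atoms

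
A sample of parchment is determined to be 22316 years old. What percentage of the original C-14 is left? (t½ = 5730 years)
N/N₀ = (1/2)^(t/t½) = 0.06724 = 6.72%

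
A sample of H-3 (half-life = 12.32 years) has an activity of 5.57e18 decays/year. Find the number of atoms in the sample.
N = A/λ = 9.9e19 atoms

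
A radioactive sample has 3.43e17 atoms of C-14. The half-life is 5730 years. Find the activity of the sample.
A = λN = 4.149e13 decays/year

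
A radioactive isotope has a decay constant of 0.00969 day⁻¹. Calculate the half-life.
t½ = ln(2)/λ = 71.53 days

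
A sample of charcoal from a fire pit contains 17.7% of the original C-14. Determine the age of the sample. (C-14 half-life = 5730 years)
Age = t½ × log₂(1/ratio) = 14310 years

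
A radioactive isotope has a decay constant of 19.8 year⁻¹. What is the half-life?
t½ = ln(2)/λ = 0.03501 years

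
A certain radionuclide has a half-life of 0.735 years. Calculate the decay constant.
λ = ln(2)/t½ = 0.9431 year⁻¹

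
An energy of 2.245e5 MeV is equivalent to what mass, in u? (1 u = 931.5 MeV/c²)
m = E/c² = 241 u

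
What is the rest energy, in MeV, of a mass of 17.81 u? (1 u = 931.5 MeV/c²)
E = mc² = 16590 MeV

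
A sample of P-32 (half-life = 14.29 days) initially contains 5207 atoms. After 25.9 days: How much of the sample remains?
N = N₀(1/2)^(t/t½) = 1482 atoms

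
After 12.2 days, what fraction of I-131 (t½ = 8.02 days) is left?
N/N₀ = (1/2)^(t/t½) = 0.3484 = 34.8%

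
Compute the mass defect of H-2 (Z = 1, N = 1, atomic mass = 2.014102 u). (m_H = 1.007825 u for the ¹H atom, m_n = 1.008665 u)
Δm = Z·m_H + N·m_n − M = 0.002388 u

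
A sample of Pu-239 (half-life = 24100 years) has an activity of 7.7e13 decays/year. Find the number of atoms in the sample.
N = A/λ = 2.677e18 atoms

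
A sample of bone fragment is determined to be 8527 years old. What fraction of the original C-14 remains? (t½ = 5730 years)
N/N₀ = (1/2)^(t/t½) = 0.3565 = 35.6%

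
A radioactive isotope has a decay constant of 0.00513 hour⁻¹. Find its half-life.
t½ = ln(2)/λ = 135.1 hours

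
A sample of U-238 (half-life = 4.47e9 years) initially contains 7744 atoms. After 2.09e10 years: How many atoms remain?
N = N₀(1/2)^(t/t½) = 303 atoms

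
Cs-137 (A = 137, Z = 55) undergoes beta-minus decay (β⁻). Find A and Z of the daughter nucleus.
Daughter: A = 137, Z = 56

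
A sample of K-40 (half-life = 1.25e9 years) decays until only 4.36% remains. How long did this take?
t = t½ × log₂(N₀/N) = 5.649e9 years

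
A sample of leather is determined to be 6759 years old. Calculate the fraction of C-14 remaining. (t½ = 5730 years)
N/N₀ = (1/2)^(t/t½) = 0.4415 = 44.1%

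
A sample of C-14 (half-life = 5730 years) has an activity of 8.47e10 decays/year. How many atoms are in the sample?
N = A/λ = 7.002e14 atoms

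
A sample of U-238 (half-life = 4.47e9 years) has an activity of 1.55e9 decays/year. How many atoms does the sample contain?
N = A/λ = 9.996e18 atoms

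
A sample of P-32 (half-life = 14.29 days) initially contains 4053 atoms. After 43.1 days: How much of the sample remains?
N = N₀(1/2)^(t/t½) = 501 atoms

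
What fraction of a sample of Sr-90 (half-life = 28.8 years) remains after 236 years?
N/N₀ = (1/2)^(t/t½) = 0.003414 = 0.341%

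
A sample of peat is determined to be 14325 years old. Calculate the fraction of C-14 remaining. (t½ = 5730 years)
N/N₀ = (1/2)^(t/t½) = 0.1768 = 17.7%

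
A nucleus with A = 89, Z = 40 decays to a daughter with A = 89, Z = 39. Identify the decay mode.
ΔA = 0, ΔZ = -1 ⇒ beta-plus decay (β⁺) or electron capture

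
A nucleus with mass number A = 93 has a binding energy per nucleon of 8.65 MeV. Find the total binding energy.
B.E. = 8.65 × 93 = 804.5 MeV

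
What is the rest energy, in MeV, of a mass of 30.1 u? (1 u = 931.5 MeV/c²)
E = mc² = 28040 MeV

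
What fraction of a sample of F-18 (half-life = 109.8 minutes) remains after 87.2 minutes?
N/N₀ = (1/2)^(t/t½) = 0.5767 = 57.7%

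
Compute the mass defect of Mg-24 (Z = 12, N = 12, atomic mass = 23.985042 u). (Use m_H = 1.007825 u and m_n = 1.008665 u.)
Δm = Z·m_H + N·m_n − M = 0.2128 u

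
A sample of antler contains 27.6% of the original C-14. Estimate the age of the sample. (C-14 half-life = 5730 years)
Age = t½ × log₂(1/ratio) = 10640 years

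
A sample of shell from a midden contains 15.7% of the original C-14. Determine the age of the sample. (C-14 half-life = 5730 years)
Age = t½ × log₂(1/ratio) = 15310 years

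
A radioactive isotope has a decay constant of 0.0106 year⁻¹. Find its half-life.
t½ = ln(2)/λ = 65.39 years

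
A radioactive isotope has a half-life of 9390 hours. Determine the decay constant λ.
λ = ln(2)/t½ = 7.382e-5 hour⁻¹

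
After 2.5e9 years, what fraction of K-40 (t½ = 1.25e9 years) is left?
N/N₀ = (1/2)^(t/t½) = 0.25 = 25%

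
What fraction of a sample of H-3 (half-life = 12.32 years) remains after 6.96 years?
N/N₀ = (1/2)^(t/t½) = 0.676 = 67.6%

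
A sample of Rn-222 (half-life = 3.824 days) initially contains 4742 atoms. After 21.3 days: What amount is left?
N = N₀(1/2)^(t/t½) = 99.82 atoms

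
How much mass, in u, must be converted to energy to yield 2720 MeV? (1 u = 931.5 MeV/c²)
m = E/c² = 2.92 u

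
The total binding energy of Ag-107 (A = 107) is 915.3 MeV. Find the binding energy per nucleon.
B.E./A = 915.3/107 = 8.554 MeV/nucleon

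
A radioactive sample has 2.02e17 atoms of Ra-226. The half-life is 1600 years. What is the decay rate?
A = λN = 8.751e13 decays/year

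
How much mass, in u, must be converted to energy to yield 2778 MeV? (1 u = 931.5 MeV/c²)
m = E/c² = 2.982 u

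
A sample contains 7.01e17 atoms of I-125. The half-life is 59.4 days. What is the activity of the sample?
A = λN = 8.18e15 decays/day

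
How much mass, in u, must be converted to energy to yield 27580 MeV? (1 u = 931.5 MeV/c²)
m = E/c² = 29.61 u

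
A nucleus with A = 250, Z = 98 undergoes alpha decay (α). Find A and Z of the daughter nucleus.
Daughter: A = 246, Z = 96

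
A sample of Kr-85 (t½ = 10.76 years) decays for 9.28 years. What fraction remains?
N/N₀ = (1/2)^(t/t½) = 0.55 = 55%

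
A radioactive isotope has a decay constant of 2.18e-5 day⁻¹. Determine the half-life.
t½ = ln(2)/λ = 31800 days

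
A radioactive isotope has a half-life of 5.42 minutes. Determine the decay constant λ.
λ = ln(2)/t½ = 0.1279 minute⁻¹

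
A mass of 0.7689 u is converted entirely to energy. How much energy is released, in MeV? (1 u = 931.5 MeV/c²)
E = mc² = 716.2 MeV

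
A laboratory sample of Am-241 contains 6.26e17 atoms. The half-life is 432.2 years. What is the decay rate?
A = λN = 1.004e15 decays/year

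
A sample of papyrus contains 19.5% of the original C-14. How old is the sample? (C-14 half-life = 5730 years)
Age = t½ × log₂(1/ratio) = 13510 years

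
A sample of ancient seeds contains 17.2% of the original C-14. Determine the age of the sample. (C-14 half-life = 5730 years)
Age = t½ × log₂(1/ratio) = 14550 years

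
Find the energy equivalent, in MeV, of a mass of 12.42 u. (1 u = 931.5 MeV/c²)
E = mc² = 11570 MeV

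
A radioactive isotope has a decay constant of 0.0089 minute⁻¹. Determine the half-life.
t½ = ln(2)/λ = 77.88 minutes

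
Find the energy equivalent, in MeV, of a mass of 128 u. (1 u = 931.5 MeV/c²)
E = mc² = 1.192e5 MeV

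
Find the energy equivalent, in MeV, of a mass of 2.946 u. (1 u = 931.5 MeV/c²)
E = mc² = 2744 MeV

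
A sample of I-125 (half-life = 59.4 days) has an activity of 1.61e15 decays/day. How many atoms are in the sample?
N = A/λ = 1.38e17 atoms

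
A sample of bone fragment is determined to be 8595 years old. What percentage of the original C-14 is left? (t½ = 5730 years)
N/N₀ = (1/2)^(t/t½) = 0.3536 = 35.4%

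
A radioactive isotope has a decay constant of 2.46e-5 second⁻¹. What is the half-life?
t½ = ln(2)/λ = 28180 seconds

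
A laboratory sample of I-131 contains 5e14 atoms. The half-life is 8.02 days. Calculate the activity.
A = λN = 4.321e13 decays/day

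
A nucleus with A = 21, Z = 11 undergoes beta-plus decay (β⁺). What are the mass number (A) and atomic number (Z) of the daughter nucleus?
Daughter: A = 21, Z = 10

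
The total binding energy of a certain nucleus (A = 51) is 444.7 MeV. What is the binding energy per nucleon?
B.E./A = 444.7/51 = 8.72 MeV/nucleon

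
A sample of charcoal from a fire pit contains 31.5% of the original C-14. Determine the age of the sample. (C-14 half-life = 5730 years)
Age = t½ × log₂(1/ratio) = 9549 years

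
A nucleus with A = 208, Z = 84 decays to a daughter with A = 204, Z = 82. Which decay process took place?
ΔA = -4, ΔZ = -2 ⇒ alpha decay (α)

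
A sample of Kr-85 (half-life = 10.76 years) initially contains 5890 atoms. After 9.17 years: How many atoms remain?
N = N₀(1/2)^(t/t½) = 3263 atoms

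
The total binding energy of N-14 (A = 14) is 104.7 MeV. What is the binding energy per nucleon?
B.E./A = 104.7/14 = 7.479 MeV/nucleon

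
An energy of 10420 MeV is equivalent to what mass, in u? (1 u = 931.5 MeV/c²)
m = E/c² = 11.19 u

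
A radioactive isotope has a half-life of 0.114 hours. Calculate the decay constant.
λ = ln(2)/t½ = 6.08 hour⁻¹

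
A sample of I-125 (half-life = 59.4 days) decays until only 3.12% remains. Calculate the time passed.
t = t½ × log₂(N₀/N) = 297.1 days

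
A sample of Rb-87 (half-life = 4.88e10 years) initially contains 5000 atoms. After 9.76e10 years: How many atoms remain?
N = N₀(1/2)^(t/t½) = 1250 atoms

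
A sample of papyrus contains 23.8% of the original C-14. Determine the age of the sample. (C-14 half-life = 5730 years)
Age = t½ × log₂(1/ratio) = 11870 years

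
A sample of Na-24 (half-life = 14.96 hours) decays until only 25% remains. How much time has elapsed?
t = t½ × log₂(N₀/N) = 29.92 hours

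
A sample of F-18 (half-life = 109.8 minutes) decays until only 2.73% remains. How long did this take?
t = t½ × log₂(N₀/N) = 570.4 minutes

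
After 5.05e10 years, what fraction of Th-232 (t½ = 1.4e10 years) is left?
N/N₀ = (1/2)^(t/t½) = 0.08206 = 8.21%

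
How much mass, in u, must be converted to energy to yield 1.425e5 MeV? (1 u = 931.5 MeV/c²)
m = E/c² = 153 u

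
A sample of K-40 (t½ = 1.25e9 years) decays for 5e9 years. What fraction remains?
N/N₀ = (1/2)^(t/t½) = 0.0625 = 6.25%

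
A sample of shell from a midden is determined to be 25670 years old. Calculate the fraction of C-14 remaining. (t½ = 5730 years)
N/N₀ = (1/2)^(t/t½) = 0.04481 = 4.48%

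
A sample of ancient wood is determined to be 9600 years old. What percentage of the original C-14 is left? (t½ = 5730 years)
N/N₀ = (1/2)^(t/t½) = 0.3131 = 31.3%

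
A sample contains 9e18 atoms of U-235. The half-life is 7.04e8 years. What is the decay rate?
A = λN = 8.861e9 decays/year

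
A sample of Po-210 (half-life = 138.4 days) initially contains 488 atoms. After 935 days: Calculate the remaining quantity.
N = N₀(1/2)^(t/t½) = 4.516 atoms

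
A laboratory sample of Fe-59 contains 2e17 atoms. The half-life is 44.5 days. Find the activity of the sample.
A = λN = 3.115e15 decays/day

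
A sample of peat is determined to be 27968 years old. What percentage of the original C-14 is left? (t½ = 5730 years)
N/N₀ = (1/2)^(t/t½) = 0.03394 = 3.39%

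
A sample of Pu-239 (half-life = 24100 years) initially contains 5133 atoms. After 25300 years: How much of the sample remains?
N = N₀(1/2)^(t/t½) = 2479 atoms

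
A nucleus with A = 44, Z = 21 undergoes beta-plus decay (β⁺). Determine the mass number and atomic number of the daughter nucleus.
Daughter: A = 44, Z = 20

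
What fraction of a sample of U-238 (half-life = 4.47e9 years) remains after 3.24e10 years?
N/N₀ = (1/2)^(t/t½) = 0.006577 = 0.658%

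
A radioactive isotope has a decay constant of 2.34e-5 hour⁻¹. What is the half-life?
t½ = ln(2)/λ = 29620 hours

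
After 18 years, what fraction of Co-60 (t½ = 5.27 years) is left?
N/N₀ = (1/2)^(t/t½) = 0.09372 = 9.37%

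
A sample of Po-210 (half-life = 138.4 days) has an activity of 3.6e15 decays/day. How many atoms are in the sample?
N = A/λ = 7.188e17 atoms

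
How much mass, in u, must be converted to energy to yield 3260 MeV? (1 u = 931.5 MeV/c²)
m = E/c² = 3.5 u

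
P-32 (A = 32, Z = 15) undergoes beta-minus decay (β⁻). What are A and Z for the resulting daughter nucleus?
Daughter: A = 32, Z = 16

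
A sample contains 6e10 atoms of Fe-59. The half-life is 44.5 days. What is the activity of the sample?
A = λN = 9.346e8 decays/day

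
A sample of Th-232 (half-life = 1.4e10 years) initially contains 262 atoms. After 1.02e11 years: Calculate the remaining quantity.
N = N₀(1/2)^(t/t½) = 1.679 atoms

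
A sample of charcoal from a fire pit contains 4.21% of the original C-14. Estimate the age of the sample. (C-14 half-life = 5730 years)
Age = t½ × log₂(1/ratio) = 26190 years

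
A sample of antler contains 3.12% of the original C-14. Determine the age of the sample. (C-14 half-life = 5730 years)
Age = t½ × log₂(1/ratio) = 28660 years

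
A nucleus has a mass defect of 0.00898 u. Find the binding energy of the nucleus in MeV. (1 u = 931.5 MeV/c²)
B.E. = Δm × 931.5 = 8.365 MeV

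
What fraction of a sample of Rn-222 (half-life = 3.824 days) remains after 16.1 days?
N/N₀ = (1/2)^(t/t½) = 0.05402 = 5.4%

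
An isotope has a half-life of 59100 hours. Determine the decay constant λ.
λ = ln(2)/t½ = 1.173e-5 hour⁻¹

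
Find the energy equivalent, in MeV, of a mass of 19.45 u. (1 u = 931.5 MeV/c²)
E = mc² = 18120 MeV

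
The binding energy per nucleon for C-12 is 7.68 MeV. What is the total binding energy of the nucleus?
B.E. = 7.68 × 12 = 92.16 MeV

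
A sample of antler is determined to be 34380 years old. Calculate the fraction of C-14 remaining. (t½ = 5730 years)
N/N₀ = (1/2)^(t/t½) = 0.01562 = 1.56%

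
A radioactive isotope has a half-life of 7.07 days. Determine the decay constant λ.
λ = ln(2)/t½ = 0.09804 day⁻¹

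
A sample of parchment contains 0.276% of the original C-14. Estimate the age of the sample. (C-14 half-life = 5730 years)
Age = t½ × log₂(1/ratio) = 48710 years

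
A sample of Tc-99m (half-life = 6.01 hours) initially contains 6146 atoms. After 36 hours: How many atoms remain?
N = N₀(1/2)^(t/t½) = 96.7 atoms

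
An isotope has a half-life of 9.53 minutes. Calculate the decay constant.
λ = ln(2)/t½ = 0.07273 minute⁻¹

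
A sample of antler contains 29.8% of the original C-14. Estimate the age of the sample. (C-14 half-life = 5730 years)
Age = t½ × log₂(1/ratio) = 10010 years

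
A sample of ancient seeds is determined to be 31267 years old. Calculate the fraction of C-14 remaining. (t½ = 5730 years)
N/N₀ = (1/2)^(t/t½) = 0.02277 = 2.28%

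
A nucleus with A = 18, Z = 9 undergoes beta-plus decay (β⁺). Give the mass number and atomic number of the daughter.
Daughter: A = 18, Z = 8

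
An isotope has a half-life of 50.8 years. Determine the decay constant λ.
λ = ln(2)/t½ = 0.01364 year⁻¹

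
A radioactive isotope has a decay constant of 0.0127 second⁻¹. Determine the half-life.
t½ = ln(2)/λ = 54.58 seconds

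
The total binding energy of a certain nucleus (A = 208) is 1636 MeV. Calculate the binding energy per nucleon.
B.E./A = 1636/208 = 7.865 MeV/nucleon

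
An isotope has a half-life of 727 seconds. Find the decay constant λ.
λ = ln(2)/t½ = 9.534e-4 second⁻¹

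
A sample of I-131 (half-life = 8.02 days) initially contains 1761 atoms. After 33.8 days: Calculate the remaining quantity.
N = N₀(1/2)^(t/t½) = 94.86 atoms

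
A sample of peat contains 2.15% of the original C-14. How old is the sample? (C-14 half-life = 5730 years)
Age = t½ × log₂(1/ratio) = 31740 years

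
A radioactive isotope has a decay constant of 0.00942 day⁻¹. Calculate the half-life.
t½ = ln(2)/λ = 73.58 days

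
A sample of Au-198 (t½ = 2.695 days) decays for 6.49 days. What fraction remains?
N/N₀ = (1/2)^(t/t½) = 0.1884 = 18.8%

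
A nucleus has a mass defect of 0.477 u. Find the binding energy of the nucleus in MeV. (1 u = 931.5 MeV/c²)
B.E. = Δm × 931.5 = 444.3 MeV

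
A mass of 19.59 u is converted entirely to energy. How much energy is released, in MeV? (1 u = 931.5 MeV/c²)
E = mc² = 18250 MeV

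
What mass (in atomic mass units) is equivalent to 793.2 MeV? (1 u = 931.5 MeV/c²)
m = E/c² = 0.8515 u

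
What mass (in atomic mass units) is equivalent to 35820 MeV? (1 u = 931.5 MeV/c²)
m = E/c² = 38.45 u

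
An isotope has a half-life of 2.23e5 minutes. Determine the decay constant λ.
λ = ln(2)/t½ = 3.108e-6 minute⁻¹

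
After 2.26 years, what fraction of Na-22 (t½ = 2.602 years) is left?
N/N₀ = (1/2)^(t/t½) = 0.5477 = 54.8%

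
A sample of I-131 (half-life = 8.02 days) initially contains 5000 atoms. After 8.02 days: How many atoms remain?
N = N₀(1/2)^(t/t½) = 2500 atoms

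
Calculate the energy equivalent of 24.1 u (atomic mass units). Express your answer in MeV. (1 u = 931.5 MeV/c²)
E = mc² = 22450 MeV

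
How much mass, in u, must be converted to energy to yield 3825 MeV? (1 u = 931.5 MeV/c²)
m = E/c² = 4.106 u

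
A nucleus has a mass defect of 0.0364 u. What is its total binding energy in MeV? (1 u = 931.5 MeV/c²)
B.E. = Δm × 931.5 = 33.91 MeV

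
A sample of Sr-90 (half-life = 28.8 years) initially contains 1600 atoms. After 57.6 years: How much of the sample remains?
N = N₀(1/2)^(t/t½) = 400 atoms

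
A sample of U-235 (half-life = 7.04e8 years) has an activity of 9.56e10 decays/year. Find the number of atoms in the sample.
N = A/λ = 9.71e19 atoms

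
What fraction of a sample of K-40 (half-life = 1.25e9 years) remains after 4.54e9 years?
N/N₀ = (1/2)^(t/t½) = 0.08066 = 8.07%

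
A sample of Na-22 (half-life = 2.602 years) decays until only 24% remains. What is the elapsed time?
t = t½ × log₂(N₀/N) = 5.357 years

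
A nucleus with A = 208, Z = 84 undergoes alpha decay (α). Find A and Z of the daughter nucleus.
Daughter: A = 204, Z = 82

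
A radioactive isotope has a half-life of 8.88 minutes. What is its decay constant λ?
λ = ln(2)/t½ = 0.07806 minute⁻¹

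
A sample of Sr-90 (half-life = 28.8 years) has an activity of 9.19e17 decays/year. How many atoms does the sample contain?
N = A/λ = 3.818e19 atoms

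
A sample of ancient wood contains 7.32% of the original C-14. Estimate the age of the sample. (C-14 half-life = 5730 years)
Age = t½ × log₂(1/ratio) = 21610 years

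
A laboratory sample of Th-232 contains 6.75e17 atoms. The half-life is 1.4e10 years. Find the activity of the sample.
A = λN = 3.342e7 decays/year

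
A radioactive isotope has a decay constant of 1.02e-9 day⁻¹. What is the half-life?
t½ = ln(2)/λ = 6.796e8 days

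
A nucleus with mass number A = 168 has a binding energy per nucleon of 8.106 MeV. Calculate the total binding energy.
B.E. = 8.106 × 168 = 1362 MeV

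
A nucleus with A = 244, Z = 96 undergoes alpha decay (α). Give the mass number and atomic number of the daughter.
Daughter: A = 240, Z = 94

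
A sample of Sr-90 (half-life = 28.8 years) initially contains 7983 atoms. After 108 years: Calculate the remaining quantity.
N = N₀(1/2)^(t/t½) = 593.3 atoms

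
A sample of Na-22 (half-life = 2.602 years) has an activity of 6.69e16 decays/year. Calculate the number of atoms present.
N = A/λ = 2.511e17 atoms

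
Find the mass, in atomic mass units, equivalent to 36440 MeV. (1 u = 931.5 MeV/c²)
m = E/c² = 39.12 u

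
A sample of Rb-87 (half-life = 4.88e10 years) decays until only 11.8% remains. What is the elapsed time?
t = t½ × log₂(N₀/N) = 1.505e11 years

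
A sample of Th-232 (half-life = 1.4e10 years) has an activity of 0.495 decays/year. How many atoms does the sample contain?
N = A/λ = 9.998e9 atoms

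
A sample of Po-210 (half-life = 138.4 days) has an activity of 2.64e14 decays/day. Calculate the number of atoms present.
N = A/λ = 5.271e16 atoms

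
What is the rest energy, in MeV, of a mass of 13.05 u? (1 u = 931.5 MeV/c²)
E = mc² = 12160 MeV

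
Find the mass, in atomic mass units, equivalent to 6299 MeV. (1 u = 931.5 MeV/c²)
m = E/c² = 6.762 u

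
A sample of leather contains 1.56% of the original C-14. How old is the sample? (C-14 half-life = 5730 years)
Age = t½ × log₂(1/ratio) = 34390 years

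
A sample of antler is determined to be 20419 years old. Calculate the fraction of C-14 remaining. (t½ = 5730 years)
N/N₀ = (1/2)^(t/t½) = 0.08458 = 8.46%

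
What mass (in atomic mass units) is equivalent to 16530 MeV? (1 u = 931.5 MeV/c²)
m = E/c² = 17.75 u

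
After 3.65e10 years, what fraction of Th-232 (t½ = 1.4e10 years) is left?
N/N₀ = (1/2)^(t/t½) = 0.1641 = 16.4%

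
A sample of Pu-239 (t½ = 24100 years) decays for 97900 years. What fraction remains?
N/N₀ = (1/2)^(t/t½) = 0.05986 = 5.99%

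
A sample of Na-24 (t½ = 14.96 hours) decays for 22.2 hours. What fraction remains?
N/N₀ = (1/2)^(t/t½) = 0.3575 = 35.8%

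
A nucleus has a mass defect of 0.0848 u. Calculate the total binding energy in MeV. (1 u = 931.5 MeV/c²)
B.E. = Δm × 931.5 = 78.99 MeV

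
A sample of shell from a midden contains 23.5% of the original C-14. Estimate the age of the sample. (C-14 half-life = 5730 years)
Age = t½ × log₂(1/ratio) = 11970 years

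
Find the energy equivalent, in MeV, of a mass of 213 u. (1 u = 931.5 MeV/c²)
E = mc² = 1.984e5 MeV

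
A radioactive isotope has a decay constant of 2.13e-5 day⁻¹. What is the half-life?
t½ = ln(2)/λ = 32540 days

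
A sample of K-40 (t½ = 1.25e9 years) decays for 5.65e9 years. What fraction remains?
N/N₀ = (1/2)^(t/t½) = 0.04359 = 4.36%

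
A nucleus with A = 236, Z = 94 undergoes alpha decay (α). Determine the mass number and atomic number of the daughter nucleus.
Daughter: A = 232, Z = 92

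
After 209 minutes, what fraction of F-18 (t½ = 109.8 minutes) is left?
N/N₀ = (1/2)^(t/t½) = 0.2673 = 26.7%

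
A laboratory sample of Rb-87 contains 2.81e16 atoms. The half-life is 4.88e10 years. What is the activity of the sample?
A = λN = 3.991e5 decays/year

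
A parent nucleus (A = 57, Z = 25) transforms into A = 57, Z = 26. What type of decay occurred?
ΔA = 0, ΔZ = +1 ⇒ beta-minus decay (β⁻)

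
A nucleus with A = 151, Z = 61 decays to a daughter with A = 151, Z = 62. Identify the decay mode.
ΔA = 0, ΔZ = +1 ⇒ beta-minus decay (β⁻)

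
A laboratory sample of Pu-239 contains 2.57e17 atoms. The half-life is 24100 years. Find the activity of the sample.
A = λN = 7.392e12 decays/year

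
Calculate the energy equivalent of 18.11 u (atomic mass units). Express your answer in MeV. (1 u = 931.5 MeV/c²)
E = mc² = 16870 MeV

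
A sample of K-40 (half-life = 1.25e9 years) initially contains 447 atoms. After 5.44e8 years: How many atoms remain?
N = N₀(1/2)^(t/t½) = 330.6 atoms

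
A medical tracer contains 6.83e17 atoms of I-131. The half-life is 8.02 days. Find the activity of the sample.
A = λN = 5.903e16 decays/day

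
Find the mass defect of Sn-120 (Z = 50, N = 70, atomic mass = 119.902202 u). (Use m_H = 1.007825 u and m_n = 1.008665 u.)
Δm = Z·m_H + N·m_n − M = 1.096 u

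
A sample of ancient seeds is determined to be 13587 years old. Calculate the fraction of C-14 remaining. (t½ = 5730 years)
N/N₀ = (1/2)^(t/t½) = 0.1933 = 19.3%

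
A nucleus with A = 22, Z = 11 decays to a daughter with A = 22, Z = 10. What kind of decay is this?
ΔA = 0, ΔZ = -1 ⇒ beta-plus decay (β⁺) or electron capture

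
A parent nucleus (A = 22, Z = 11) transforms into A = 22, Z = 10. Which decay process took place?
ΔA = 0, ΔZ = -1 ⇒ beta-plus decay (β⁺) or electron capture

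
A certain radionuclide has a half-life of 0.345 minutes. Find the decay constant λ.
λ = ln(2)/t½ = 2.009 minute⁻¹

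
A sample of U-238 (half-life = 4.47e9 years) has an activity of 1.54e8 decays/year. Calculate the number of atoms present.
N = A/λ = 9.931e17 atoms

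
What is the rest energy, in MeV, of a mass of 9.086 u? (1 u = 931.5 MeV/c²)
E = mc² = 8464 MeV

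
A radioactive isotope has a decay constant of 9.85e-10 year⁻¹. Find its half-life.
t½ = ln(2)/λ = 7.037e8 years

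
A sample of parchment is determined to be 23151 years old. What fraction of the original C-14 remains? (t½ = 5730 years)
N/N₀ = (1/2)^(t/t½) = 0.06078 = 6.08%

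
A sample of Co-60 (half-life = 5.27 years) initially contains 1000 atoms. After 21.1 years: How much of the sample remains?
N = N₀(1/2)^(t/t½) = 62.34 atoms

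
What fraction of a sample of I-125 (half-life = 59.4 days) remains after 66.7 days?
N/N₀ = (1/2)^(t/t½) = 0.4592 = 45.9%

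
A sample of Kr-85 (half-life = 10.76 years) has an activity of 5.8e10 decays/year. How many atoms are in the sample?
N = A/λ = 9.004e11 atoms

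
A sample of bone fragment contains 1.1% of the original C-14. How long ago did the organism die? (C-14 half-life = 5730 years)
Age = t½ × log₂(1/ratio) = 37280 years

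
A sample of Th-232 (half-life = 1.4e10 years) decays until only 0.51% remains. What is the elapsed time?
t = t½ × log₂(N₀/N) = 1.066e11 years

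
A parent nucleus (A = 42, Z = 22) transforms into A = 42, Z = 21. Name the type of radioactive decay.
ΔA = 0, ΔZ = -1 ⇒ beta-plus decay (β⁺) or electron capture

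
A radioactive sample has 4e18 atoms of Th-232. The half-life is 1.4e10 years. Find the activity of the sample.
A = λN = 1.98e8 decays/year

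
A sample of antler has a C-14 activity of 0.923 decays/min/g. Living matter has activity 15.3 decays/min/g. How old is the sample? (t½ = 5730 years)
Age = t½ × log₂(A₀/A) = 23210 years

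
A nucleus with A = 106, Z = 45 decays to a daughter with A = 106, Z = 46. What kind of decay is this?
ΔA = 0, ΔZ = +1 ⇒ beta-minus decay (β⁻)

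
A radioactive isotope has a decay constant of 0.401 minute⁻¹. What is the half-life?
t½ = ln(2)/λ = 1.729 minutes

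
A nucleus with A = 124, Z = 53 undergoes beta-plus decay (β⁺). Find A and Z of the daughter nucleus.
Daughter: A = 124, Z = 52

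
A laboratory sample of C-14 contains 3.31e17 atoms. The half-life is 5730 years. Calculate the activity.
A = λN = 4.004e13 decays/year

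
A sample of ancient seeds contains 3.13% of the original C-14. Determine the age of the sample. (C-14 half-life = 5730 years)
Age = t½ × log₂(1/ratio) = 28640 years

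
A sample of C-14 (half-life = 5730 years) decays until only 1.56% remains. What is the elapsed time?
t = t½ × log₂(N₀/N) = 34390 years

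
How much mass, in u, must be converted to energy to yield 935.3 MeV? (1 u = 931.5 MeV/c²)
m = E/c² = 1.004 u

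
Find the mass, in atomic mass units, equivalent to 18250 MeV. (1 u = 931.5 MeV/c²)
m = E/c² = 19.59 u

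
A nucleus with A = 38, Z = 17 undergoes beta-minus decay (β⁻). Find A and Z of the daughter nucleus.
Daughter: A = 38, Z = 18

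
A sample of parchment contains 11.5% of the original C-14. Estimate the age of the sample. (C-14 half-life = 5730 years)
Age = t½ × log₂(1/ratio) = 17880 years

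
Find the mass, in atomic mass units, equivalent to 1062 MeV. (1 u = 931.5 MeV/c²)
m = E/c² = 1.14 u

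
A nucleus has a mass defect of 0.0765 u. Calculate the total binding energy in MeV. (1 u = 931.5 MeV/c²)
B.E. = Δm × 931.5 = 71.26 MeV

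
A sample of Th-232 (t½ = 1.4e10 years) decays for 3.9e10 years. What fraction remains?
N/N₀ = (1/2)^(t/t½) = 0.145 = 14.5%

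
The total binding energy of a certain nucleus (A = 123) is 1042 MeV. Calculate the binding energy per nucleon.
B.E./A = 1042/123 = 8.472 MeV/nucleon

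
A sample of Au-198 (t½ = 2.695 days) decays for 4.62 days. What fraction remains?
N/N₀ = (1/2)^(t/t½) = 0.3048 = 30.5%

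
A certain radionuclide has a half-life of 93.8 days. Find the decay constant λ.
λ = ln(2)/t½ = 0.00739 day⁻¹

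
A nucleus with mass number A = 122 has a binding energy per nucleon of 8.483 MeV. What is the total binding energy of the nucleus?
B.E. = 8.483 × 122 = 1035 MeV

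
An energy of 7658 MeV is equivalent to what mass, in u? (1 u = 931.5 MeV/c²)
m = E/c² = 8.221 u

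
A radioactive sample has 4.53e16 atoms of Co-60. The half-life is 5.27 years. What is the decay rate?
A = λN = 5.958e15 decays/year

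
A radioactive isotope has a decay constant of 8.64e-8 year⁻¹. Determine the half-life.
t½ = ln(2)/λ = 8.023e6 years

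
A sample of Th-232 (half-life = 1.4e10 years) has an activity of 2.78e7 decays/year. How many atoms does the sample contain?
N = A/λ = 5.615e17 atoms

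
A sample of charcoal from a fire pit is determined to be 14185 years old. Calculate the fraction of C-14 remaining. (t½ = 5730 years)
N/N₀ = (1/2)^(t/t½) = 0.1798 = 18%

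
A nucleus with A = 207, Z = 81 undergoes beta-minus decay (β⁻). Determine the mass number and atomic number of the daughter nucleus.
Daughter: A = 207, Z = 82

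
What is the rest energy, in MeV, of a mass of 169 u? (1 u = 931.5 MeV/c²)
E = mc² = 1.574e5 MeV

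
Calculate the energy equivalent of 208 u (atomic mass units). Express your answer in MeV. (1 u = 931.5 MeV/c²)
E = mc² = 1.938e5 MeV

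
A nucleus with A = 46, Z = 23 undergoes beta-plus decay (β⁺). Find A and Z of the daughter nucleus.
Daughter: A = 46, Z = 22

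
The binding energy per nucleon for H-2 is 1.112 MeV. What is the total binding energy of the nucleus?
B.E. = 1.112 × 2 = 2.224 MeV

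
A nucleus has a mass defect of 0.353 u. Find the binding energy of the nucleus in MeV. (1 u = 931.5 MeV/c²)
B.E. = Δm × 931.5 = 328.8 MeV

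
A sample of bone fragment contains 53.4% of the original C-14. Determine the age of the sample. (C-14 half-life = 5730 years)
Age = t½ × log₂(1/ratio) = 5186 years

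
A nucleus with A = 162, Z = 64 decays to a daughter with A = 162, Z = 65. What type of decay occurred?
ΔA = 0, ΔZ = +1 ⇒ beta-minus decay (β⁻)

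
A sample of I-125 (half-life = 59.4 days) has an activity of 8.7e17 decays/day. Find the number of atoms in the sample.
N = A/λ = 7.456e19 atoms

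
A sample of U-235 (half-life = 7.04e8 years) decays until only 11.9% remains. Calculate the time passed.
t = t½ × log₂(N₀/N) = 2.162e9 years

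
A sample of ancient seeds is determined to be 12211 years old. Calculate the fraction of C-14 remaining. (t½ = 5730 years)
N/N₀ = (1/2)^(t/t½) = 0.2283 = 22.8%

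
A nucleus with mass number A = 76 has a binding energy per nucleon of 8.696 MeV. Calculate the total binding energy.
B.E. = 8.696 × 76 = 660.9 MeV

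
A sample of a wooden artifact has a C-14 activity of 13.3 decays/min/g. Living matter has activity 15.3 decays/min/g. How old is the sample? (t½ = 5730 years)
Age = t½ × log₂(A₀/A) = 1158 years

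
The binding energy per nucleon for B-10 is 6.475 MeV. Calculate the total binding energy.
B.E. = 6.475 × 10 = 64.75 MeV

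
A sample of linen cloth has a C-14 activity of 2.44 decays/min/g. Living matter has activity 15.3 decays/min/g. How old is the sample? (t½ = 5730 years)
Age = t½ × log₂(A₀/A) = 15180 years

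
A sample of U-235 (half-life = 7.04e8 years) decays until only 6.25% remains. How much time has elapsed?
t = t½ × log₂(N₀/N) = 2.816e9 years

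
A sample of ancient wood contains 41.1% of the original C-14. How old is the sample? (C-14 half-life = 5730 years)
Age = t½ × log₂(1/ratio) = 7350 years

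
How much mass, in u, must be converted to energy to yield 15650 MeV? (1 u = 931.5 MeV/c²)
m = E/c² = 16.8 u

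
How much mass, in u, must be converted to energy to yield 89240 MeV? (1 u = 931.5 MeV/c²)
m = E/c² = 95.8 u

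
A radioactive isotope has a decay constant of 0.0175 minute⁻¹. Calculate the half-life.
t½ = ln(2)/λ = 39.61 minutes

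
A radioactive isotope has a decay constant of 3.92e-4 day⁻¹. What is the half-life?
t½ = ln(2)/λ = 1768 days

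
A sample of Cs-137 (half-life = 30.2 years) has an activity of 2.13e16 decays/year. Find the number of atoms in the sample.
N = A/λ = 9.28e17 atoms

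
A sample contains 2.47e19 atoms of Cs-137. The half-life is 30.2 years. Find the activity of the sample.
A = λN = 5.669e17 decays/year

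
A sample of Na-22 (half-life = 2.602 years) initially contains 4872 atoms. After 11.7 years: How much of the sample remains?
N = N₀(1/2)^(t/t½) = 215.8 atoms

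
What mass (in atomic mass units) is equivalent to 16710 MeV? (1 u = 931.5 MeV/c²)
m = E/c² = 17.94 u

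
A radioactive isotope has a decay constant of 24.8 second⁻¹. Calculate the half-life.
t½ = ln(2)/λ = 0.02795 seconds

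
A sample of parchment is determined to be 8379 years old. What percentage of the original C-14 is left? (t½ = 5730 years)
N/N₀ = (1/2)^(t/t½) = 0.3629 = 36.3%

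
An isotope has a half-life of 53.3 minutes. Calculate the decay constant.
λ = ln(2)/t½ = 0.013 minute⁻¹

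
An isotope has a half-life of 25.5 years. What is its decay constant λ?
λ = ln(2)/t½ = 0.02718 year⁻¹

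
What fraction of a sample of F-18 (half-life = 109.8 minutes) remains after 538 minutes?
N/N₀ = (1/2)^(t/t½) = 0.0335 = 3.35%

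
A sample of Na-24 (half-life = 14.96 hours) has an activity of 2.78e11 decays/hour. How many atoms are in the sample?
N = A/λ = 6e12 atoms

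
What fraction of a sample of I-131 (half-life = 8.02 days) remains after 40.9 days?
N/N₀ = (1/2)^(t/t½) = 0.02916 = 2.92%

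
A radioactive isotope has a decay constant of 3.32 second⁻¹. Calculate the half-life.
t½ = ln(2)/λ = 0.2088 seconds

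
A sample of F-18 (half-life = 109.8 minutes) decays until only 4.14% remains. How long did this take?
t = t½ × log₂(N₀/N) = 504.4 minutes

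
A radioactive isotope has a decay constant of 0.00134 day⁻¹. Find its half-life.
t½ = ln(2)/λ = 517.3 days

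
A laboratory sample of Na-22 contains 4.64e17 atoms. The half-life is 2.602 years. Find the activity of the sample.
A = λN = 1.236e17 decays/year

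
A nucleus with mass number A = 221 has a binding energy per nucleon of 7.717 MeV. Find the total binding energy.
B.E. = 7.717 × 221 = 1705 MeV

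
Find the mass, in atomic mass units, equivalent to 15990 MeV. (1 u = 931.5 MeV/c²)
m = E/c² = 17.17 u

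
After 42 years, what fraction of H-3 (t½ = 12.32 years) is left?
N/N₀ = (1/2)^(t/t½) = 0.09414 = 9.41%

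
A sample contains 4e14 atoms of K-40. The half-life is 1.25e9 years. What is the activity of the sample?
A = λN = 2.218e5 decays/year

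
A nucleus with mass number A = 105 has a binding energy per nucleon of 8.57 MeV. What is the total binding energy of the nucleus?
B.E. = 8.57 × 105 = 899.9 MeV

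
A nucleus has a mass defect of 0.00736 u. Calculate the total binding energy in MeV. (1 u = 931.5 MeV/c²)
B.E. = Δm × 931.5 = 6.856 MeV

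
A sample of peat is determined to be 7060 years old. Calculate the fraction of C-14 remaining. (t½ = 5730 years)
N/N₀ = (1/2)^(t/t½) = 0.4257 = 42.6%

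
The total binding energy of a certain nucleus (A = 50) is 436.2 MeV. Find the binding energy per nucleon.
B.E./A = 436.2/50 = 8.724 MeV/nucleon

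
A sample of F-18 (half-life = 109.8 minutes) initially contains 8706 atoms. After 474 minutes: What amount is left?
N = N₀(1/2)^(t/t½) = 436.8 atoms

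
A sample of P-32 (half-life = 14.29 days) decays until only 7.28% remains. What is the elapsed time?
t = t½ × log₂(N₀/N) = 54.02 days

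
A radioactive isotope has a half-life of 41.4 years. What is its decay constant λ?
λ = ln(2)/t½ = 0.01674 year⁻¹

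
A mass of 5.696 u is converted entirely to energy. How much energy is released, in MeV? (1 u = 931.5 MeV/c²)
E = mc² = 5306 MeV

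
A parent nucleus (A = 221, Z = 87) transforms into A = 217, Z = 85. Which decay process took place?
ΔA = -4, ΔZ = -2 ⇒ alpha decay (α)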